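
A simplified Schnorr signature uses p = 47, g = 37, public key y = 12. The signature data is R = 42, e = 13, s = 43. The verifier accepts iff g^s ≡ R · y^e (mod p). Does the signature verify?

g^s mod p:
Squares mod 47: 37^1≡37, 37^2≡6, 37^4≡36, 37^8≡27, 37^16≡24, 37^32≡12
43 = 32 + 8 + 2 + 1, so 37^43 ≡ 12·27·6·37 ≡ 18 (mod 47)
R · y^e mod p:
Squares mod 47: 12^1≡12, 12^2≡3, 12^4≡9, 12^8≡34
13 = 8 + 4 + 1, so 12^13 ≡ 34·9·12 ≡ 6 (mod 47)
42·6 = 252 ≡ 17 (mod 47)
18 ≠ 17; the check fails.

does not verify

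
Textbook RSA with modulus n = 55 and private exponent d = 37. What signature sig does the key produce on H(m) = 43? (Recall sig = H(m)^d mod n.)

(H(m))^37 mod 55 = 43

43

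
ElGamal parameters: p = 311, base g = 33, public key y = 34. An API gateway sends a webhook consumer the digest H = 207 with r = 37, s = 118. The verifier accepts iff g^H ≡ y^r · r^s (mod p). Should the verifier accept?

accept

Left side g^H mod p:
33^207 mod 311 = 241
Right side y^r · r^s mod p:
34^37 mod 311 = 97
37^118 mod 311 = 166
97·166 = 16102 ≡ 241 (mod 311)
241 ≡ 241 (mod 311), so the signature is genuine.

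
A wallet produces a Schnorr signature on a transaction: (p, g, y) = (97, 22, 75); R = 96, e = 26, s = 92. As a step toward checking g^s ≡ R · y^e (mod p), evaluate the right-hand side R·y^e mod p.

75^2 = 5625 ≡ 96
75^4 ≡ 96^2 = 9216 ≡ 1
75^8 ≡ 1^2 = 1
75^16 ≡ 1^2 = 1
26 = 16 + 8 + 2, so 75^26 ≡ 1·1·96 ≡ 96 (mod 97)
R · y^e ≡ 96·96 = 9216 ≡ 1 (mod 97)

1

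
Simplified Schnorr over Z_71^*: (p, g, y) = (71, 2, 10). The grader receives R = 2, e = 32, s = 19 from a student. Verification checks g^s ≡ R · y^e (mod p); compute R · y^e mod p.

10^2 = 100 ≡ 29
10^4 ≡ 29^2 = 841 ≡ 60
10^8 ≡ 60^2 = 3600 ≡ 50
10^16 ≡ 50^2 = 2500 ≡ 15
10^32 ≡ 15^2 = 225 ≡ 12
R · y^e ≡ 2·12 = 24 ≡ 24 (mod 71)

24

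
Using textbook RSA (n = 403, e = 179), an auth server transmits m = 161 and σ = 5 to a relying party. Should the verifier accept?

reject

σ^2 ≡ 5^2 = 25
σ^4 ≡ 25^2 = 625 ≡ 222
σ^8 ≡ 222^2 = 49284 ≡ 118
σ^16 ≡ 118^2 = 13924 ≡ 222
σ^32 ≡ 222^2 = 49284 ≡ 118
σ^64 ≡ 118^2 = 13924 ≡ 222
σ^128 ≡ 222^2 = 49284 ≡ 118
179 = 128 + 32 + 16 + 2 + 1, so σ^179 ≡ 118·118·222·25·5 ≡ 242 (mod 403)
σ^179 mod 403 = 242, but m = 161.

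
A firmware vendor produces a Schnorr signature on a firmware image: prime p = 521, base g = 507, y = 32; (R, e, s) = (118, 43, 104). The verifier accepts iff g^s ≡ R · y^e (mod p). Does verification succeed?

g^s mod p:
Squares mod 521: 507^1≡507, 507^2≡196, 507^4≡383, 507^8≡288, 507^16≡105, 507^32≡84, 507^64≡283
104 = 64 + 32 + 8, so 507^104 ≡ 283·84·288 ≡ 396 (mod 521)
R · y^e mod p:
Squares mod 521: 32^1≡32, 32^2≡503, 32^4≡324, 32^8≡255, 32^16≡421, 32^32≡101
43 = 32 + 8 + 2 + 1, so 32^43 ≡ 101·255·503·32 ≡ 74 (mod 521)
118·74 = 8732 ≡ 396 (mod 521)
396 ≡ 396 (mod 521); signature holds.

passes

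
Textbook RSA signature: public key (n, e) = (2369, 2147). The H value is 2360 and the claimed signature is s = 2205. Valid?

yes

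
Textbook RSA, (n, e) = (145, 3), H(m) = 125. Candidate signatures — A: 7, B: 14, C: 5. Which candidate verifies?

Candidate A: Squares mod 145: 7^1≡7, 7^2≡49; 3 = 2 + 1, so 7^3 ≡ 49·7 ≡ 53 (mod 145)
Candidate B: Squares mod 145: 14^1≡14, 14^2≡51; 3 = 2 + 1, so 14^3 ≡ 51·14 ≡ 134 (mod 145)
Candidate C: Squares mod 145: 5^1≡5, 5^2≡25; 3 = 2 + 1, so 5^3 ≡ 25·5 ≡ 125 (mod 145)
  → matches H(m) = 125

C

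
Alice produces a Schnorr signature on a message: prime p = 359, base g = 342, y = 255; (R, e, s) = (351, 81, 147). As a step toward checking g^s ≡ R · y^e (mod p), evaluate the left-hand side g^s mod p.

106

342^2 = 116964 ≡ 289
342^4 ≡ 289^2 = 83521 ≡ 233
342^8 ≡ 233^2 = 54289 ≡ 80
342^16 ≡ 80^2 = 6400 ≡ 297
342^32 ≡ 297^2 = 88209 ≡ 254
342^64 ≡ 254^2 = 64516 ≡ 255
342^128 ≡ 255^2 = 65025 ≡ 46
147 = 128 + 16 + 2 + 1, so 342^147 ≡ 46·297·289·342 ≡ 106 (mod 359)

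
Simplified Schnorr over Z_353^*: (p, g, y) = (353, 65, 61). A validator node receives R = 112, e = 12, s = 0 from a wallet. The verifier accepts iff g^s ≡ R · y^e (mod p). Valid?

no

g^s mod p:
65^0 mod 353 = 1
R · y^e mod p:
61^2 = 3721 ≡ 191
61^4 ≡ 191^2 = 36481 ≡ 122
61^8 ≡ 122^2 = 14884 ≡ 58
12 = 8 + 4, so 61^12 ≡ 58·122 ≡ 16 (mod 353)
112·16 = 1792 ≡ 27 (mod 353)
1 ≠ 27; the check fails.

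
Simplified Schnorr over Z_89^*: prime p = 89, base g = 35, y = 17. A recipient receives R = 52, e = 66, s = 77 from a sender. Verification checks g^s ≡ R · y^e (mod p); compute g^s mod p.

37

Squares mod 89: 35^1≡35, 35^2≡68, 35^4≡85, 35^8≡16, 35^16≡78, 35^32≡32, 35^64≡45
77 = 64 + 8 + 4 + 1, so 35^77 ≡ 45·16·85·35 ≡ 37 (mod 89)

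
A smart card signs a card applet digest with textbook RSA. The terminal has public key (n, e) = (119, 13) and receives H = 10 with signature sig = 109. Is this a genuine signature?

forged

sig^2 ≡ 109^2 = 11881 ≡ 100
sig^4 ≡ 100^2 = 10000 ≡ 4
sig^8 ≡ 4^2 = 16
13 = 8 + 4 + 1, so sig^13 ≡ 16·4·109 ≡ 74 (mod 119)
sig^13 mod 119 = 74, but H = 10.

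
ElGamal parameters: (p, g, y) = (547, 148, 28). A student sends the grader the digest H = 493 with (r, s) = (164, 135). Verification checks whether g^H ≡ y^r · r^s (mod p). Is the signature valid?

valid

Left side g^H mod p:
148^2 = 21904 ≡ 24
148^4 ≡ 24^2 = 576 ≡ 29
148^8 ≡ 29^2 = 841 ≡ 294
148^16 ≡ 294^2 = 86436 ≡ 10
148^32 ≡ 10^2 = 100
148^64 ≡ 100^2 = 10000 ≡ 154
148^128 ≡ 154^2 = 23716 ≡ 195
148^256 ≡ 195^2 = 38025 ≡ 282
493 = 256 + 128 + 64 + 32 + 8 + 4 + 1, so 148^493 ≡ 282·195·154·100·294·29·148 ≡ 416 (mod 547)
Right side y^r · r^s mod p:
28^2 = 784 ≡ 237
28^4 ≡ 237^2 = 56169 ≡ 375
28^8 ≡ 375^2 = 140625 ≡ 46
28^16 ≡ 46^2 = 2116 ≡ 475
28^32 ≡ 475^2 = 225625 ≡ 261
28^64 ≡ 261^2 = 68121 ≡ 293
28^128 ≡ 293^2 = 85849 ≡ 517
164 = 128 + 32 + 4, so 28^164 ≡ 517·261·375 ≡ 46 (mod 547)
164^2 = 26896 ≡ 93
164^4 ≡ 93^2 = 8649 ≡ 444
164^8 ≡ 444^2 = 197136 ≡ 216
164^16 ≡ 216^2 = 46656 ≡ 161
164^32 ≡ 161^2 = 25921 ≡ 212
164^64 ≡ 212^2 = 44944 ≡ 90
164^128 ≡ 90^2 = 8100 ≡ 442
135 = 128 + 4 + 2 + 1, so 164^135 ≡ 442·444·93·164 ≡ 342 (mod 547)
46·342 = 15732 ≡ 416 (mod 547)
416 ≡ 416 (mod 547), so the signature is genuine.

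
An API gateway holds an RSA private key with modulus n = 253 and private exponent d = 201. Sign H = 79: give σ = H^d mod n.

H^2 ≡ 79^2 = 6241 ≡ 169
H^4 ≡ 169^2 = 28561 ≡ 225
H^8 ≡ 225^2 = 50625 ≡ 25
H^16 ≡ 25^2 = 625 ≡ 119
H^32 ≡ 119^2 = 14161 ≡ 246
H^64 ≡ 246^2 = 60516 ≡ 49
H^128 ≡ 49^2 = 2401 ≡ 124
201 = 128 + 64 + 8 + 1, so H^201 ≡ 124·49·25·79 ≡ 57 (mod 253)

57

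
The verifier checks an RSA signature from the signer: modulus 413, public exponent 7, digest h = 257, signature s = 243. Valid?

yes

s^2 ≡ 243^2 = 59049 ≡ 403
s^4 ≡ 403^2 = 162409 ≡ 100
7 = 4 + 2 + 1, so s^7 ≡ 100·403·243 ≡ 257 (mod 413)
s^7 mod 413 = 257 matches h.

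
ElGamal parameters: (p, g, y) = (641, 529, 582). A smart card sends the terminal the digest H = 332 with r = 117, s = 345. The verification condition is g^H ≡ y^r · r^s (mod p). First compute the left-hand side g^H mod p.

529^332 mod 641 = 178

178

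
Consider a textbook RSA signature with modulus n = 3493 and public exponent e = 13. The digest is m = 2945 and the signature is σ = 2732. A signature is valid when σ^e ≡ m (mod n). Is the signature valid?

invalid

σ^2 ≡ 2732^2 = 7463824 ≡ 2776
σ^4 ≡ 2776^2 = 7706176 ≡ 618
σ^8 ≡ 618^2 = 381924 ≡ 1187
13 = 8 + 4 + 1, so σ^13 ≡ 1187·618·2732 ≡ 548 (mod 3493)
σ^13 mod 3493 = 548, but m = 2945.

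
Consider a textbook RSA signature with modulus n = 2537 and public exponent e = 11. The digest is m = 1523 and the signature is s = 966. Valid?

yes

Squares mod 2537: s^1≡966, s^2≡2077, s^4≡1029, s^8≡912
11 = 8 + 2 + 1, so s^11 ≡ 912·2077·966 ≡ 1523 (mod 2537)
1523 = m, so the signature checks out.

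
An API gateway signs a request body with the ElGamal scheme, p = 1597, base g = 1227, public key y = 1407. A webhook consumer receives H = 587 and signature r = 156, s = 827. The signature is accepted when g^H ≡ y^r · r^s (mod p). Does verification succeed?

Left side g^H mod p:
1227^2 = 1505529 ≡ 1155
1227^4 ≡ 1155^2 = 1334025 ≡ 530
1227^8 ≡ 530^2 = 280900 ≡ 1425
1227^16 ≡ 1425^2 = 2030625 ≡ 838
1227^32 ≡ 838^2 = 702244 ≡ 1161
1227^64 ≡ 1161^2 = 1347921 ≡ 53
1227^128 ≡ 53^2 = 2809 ≡ 1212
1227^256 ≡ 1212^2 = 1468944 ≡ 1301
1227^512 ≡ 1301^2 = 1692601 ≡ 1378
587 = 512 + 64 + 8 + 2 + 1, so 1227^587 ≡ 1378·53·1425·1155·1227 ≡ 470 (mod 1597)
Right side y^r · r^s mod p:
1407^2 = 1979649 ≡ 966
1407^4 ≡ 966^2 = 933156 ≡ 508
1407^8 ≡ 508^2 = 258064 ≡ 947
1407^16 ≡ 947^2 = 896809 ≡ 892
1407^32 ≡ 892^2 = 795664 ≡ 358
1407^64 ≡ 358^2 = 128164 ≡ 404
1407^128 ≡ 404^2 = 163216 ≡ 322
156 = 128 + 16 + 8 + 4, so 1407^156 ≡ 322·892·947·508 ≡ 1585 (mod 1597)
156^2 = 24336 ≡ 381
156^4 ≡ 381^2 = 145161 ≡ 1431
156^8 ≡ 1431^2 = 2047761 ≡ 407
156^16 ≡ 407^2 = 165649 ≡ 1158
156^32 ≡ 1158^2 = 1340964 ≡ 1081
156^64 ≡ 1081^2 = 1168561 ≡ 1154
156^128 ≡ 1154^2 = 1331716 ≡ 1415
156^256 ≡ 1415^2 = 2002225 ≡ 1184
156^512 ≡ 1184^2 = 1401856 ≡ 1287
827 = 512 + 256 + 32 + 16 + 8 + 2 + 1, so 156^827 ≡ 1287·1184·1081·1158·407·381·156 ≡ 227 (mod 1597)
1585·227 = 359795 ≡ 470 (mod 1597)
470 ≡ 470 (mod 1597), so the signature is genuine.

passes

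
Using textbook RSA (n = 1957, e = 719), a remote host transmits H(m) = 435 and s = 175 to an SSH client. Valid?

s^2 ≡ 175^2 = 30625 ≡ 1270
s^4 ≡ 1270^2 = 1612900 ≡ 332
s^8 ≡ 332^2 = 110224 ≡ 632
s^16 ≡ 632^2 = 399424 ≡ 196
s^32 ≡ 196^2 = 38416 ≡ 1233
s^64 ≡ 1233^2 = 1520289 ≡ 1657
s^128 ≡ 1657^2 = 2745649 ≡ 1935
s^256 ≡ 1935^2 = 3744225 ≡ 484
s^512 ≡ 484^2 = 234256 ≡ 1373
719 = 512 + 128 + 64 + 8 + 4 + 2 + 1, so s^719 ≡ 1373·1935·1657·632·332·1270·175 ≡ 214 (mod 1957)
The recovered value 214 does not match the digest 435.

no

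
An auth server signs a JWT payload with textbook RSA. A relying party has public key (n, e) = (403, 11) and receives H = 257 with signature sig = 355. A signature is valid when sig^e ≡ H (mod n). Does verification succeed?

sig^2 ≡ 355^2 = 126025 ≡ 289
sig^4 ≡ 289^2 = 83521 ≡ 100
sig^8 ≡ 100^2 = 10000 ≡ 328
11 = 8 + 2 + 1, so sig^11 ≡ 328·289·355 ≡ 257 (mod 403)
Since 257 equals the digest 257, verification succeeds.

passes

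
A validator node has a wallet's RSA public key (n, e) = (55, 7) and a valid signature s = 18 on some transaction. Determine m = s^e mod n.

s^7 mod 55 = 17

17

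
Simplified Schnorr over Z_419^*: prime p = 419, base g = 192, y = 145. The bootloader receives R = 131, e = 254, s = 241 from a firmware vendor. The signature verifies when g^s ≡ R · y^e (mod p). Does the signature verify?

g^s mod p:
Squares mod 419: 192^1≡192, 192^2≡411, 192^4≡64, 192^8≡325, 192^16≡37, 192^32≡112, 192^64≡393, 192^128≡257
241 = 128 + 64 + 32 + 16 + 1, so 192^241 ≡ 257·393·112·37·192 ≡ 112 (mod 419)
R · y^e mod p:
Squares mod 419: 145^1≡145, 145^2≡75, 145^4≡178, 145^8≡259, 145^16≡41, 145^32≡5, 145^64≡25, 145^128≡206
254 = 128 + 64 + 32 + 16 + 8 + 4 + 2, so 145^254 ≡ 206·25·5·41·259·178·75 ≡ 320 (mod 419)
131·320 = 41920 ≡ 20 (mod 419)
112 ≠ 20; the check fails.

does not verify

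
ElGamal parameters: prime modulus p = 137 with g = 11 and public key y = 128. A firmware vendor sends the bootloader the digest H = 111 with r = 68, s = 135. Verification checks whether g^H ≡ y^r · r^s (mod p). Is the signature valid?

Left side g^H mod p:
11^111 mod 137 = 135
Right side y^r · r^s mod p:
128^68 mod 137 = 1
68^135 mod 137 = 135
1·135 = 135 ≡ 135 (mod 137)
135 ≡ 135 (mod 137), so the signature is genuine.

valid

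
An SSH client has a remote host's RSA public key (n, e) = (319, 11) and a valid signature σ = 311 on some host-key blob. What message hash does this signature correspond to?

Squares mod 319: σ^1≡311, σ^2≡64, σ^4≡268, σ^8≡49
11 = 8 + 2 + 1, so σ^11 ≡ 49·64·311 ≡ 113 (mod 319)

113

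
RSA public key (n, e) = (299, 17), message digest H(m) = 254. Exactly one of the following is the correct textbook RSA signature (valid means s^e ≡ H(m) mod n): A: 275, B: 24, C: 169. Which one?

B

Candidate A: Squares mod 299: 275^1≡275, 275^2≡277, 275^4≡185, 275^8≡139, 275^16≡185; 17 = 16 + 1, so 275^17 ≡ 185·275 ≡ 45 (mod 299)
Candidate B: Squares mod 299: 24^1≡24, 24^2≡277, 24^4≡185, 24^8≡139, 24^16≡185; 17 = 16 + 1, so 24^17 ≡ 185·24 ≡ 254 (mod 299)
  → matches H(m) = 254
Candidate C: Squares mod 299: 169^1≡169, 169^2≡156, 169^4≡117, 169^8≡234, 169^16≡39; 17 = 16 + 1, so 169^17 ≡ 39·169 ≡ 13 (mod 299)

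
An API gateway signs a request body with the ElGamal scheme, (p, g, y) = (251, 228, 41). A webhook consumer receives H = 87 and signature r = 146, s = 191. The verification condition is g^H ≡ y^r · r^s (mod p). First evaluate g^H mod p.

228^2 = 51984 ≡ 27
228^4 ≡ 27^2 = 729 ≡ 227
228^8 ≡ 227^2 = 51529 ≡ 74
228^16 ≡ 74^2 = 5476 ≡ 205
228^32 ≡ 205^2 = 42025 ≡ 108
228^64 ≡ 108^2 = 11664 ≡ 118
87 = 64 + 16 + 4 + 2 + 1, so 228^87 ≡ 118·205·227·27·228 ≡ 145 (mod 251)

145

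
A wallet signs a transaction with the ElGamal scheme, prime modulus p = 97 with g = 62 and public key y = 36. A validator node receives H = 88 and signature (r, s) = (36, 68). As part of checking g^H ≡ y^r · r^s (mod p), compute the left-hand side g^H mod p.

62^2 = 3844 ≡ 61
62^4 ≡ 61^2 = 3721 ≡ 35
62^8 ≡ 35^2 = 1225 ≡ 61
62^16 ≡ 61^2 = 3721 ≡ 35
62^32 ≡ 35^2 = 1225 ≡ 61
62^64 ≡ 61^2 = 3721 ≡ 35
88 = 64 + 16 + 8, so 62^88 ≡ 35·35·61 ≡ 35 (mod 97)

35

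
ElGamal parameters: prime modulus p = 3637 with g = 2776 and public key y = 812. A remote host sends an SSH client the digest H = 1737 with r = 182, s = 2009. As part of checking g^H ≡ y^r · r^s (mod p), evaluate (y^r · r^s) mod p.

812^2 = 659344 ≡ 1047
812^4 ≡ 1047^2 = 1096209 ≡ 1472
812^8 ≡ 1472^2 = 2166784 ≡ 2769
812^16 ≡ 2769^2 = 7667361 ≡ 565
812^32 ≡ 565^2 = 319225 ≡ 2806
812^64 ≡ 2806^2 = 7873636 ≡ 3168
812^128 ≡ 3168^2 = 10036224 ≡ 1741
182 = 128 + 32 + 16 + 4 + 2, so 812^182 ≡ 1741·2806·565·1472·1047 ≡ 36 (mod 3637)
182^2 = 33124 ≡ 391
182^4 ≡ 391^2 = 152881 ≡ 127
182^8 ≡ 127^2 = 16129 ≡ 1581
182^16 ≡ 1581^2 = 2499561 ≡ 942
182^32 ≡ 942^2 = 887364 ≡ 3573
182^64 ≡ 3573^2 = 12766329 ≡ 459
182^128 ≡ 459^2 = 210681 ≡ 3372
182^256 ≡ 3372^2 = 11370384 ≡ 1122
182^512 ≡ 1122^2 = 1258884 ≡ 482
182^1024 ≡ 482^2 = 232324 ≡ 3193
2009 = 1024 + 512 + 256 + 128 + 64 + 16 + 8 + 1, so 182^2009 ≡ 3193·482·1122·3372·459·942·1581·182 ≡ 3486 (mod 3637)
y^r · r^s ≡ 36·3486 = 125496 ≡ 1838 (mod 3637)

1838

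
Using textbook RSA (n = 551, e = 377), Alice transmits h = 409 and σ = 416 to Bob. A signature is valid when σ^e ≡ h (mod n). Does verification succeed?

fails

Squares mod 551: σ^1≡416, σ^2≡42, σ^4≡111, σ^8≡199, σ^16≡480, σ^32≡82, σ^64≡112, σ^128≡422, σ^256≡111
377 = 256 + 64 + 32 + 16 + 8 + 1, so σ^377 ≡ 111·112·82·480·199·416 ≡ 142 (mod 551)
142 ≠ 409, so verification fails.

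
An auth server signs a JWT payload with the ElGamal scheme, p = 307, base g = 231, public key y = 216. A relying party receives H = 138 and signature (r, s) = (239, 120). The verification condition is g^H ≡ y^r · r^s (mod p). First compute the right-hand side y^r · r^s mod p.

216^239 mod 307 = 216
239^120 mod 307 = 235
y^r · r^s ≡ 216·235 = 50760 ≡ 105 (mod 307)

105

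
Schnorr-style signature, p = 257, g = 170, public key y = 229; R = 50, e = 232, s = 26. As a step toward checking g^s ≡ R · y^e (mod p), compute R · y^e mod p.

118

Squares mod 257: 229^1≡229, 229^2≡13, 229^4≡169, 229^8≡34, 229^16≡128, 229^32≡193, 229^64≡241, 229^128≡256
232 = 128 + 64 + 32 + 8, so 229^232 ≡ 256·241·193·34 ≡ 136 (mod 257)
R · y^e ≡ 50·136 = 6800 ≡ 118 (mod 257)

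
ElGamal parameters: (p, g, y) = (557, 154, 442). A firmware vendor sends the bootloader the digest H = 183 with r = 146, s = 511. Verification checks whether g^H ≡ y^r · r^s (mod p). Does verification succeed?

fails

Left side g^H mod p:
Squares mod 557: 154^1≡154, 154^2≡322, 154^4≡82, 154^8≡40, 154^16≡486, 154^32≡28, 154^64≡227, 154^128≡285
183 = 128 + 32 + 16 + 4 + 2 + 1, so 154^183 ≡ 285·28·486·82·322·154 ≡ 492 (mod 557)
Right side y^r · r^s mod p:
Squares mod 557: 442^1≡442, 442^2≡414, 442^4≡397, 442^8≡535, 442^16≡484, 442^32≡316, 442^64≡153, 442^128≡15
146 = 128 + 16 + 2, so 442^146 ≡ 15·484·414 ≡ 68 (mod 557)
Squares mod 557: 146^1≡146, 146^2≡150, 146^4≡220, 146^8≡498, 146^16≡139, 146^32≡383, 146^64≡198, 146^128≡214, 146^256≡122
511 = 256 + 128 + 64 + 32 + 16 + 8 + 4 + 2 + 1, so 146^511 ≡ 122·214·198·383·139·498·220·150·146 ≡ 369 (mod 557)
68·369 = 25092 ≡ 27 (mod 557)
492 ≠ 27, so verification fails.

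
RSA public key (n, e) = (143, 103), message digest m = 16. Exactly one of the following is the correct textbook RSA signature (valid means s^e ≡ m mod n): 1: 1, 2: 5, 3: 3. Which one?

Candidate 1: Squares mod 143: 1^1≡1, 1^2≡1, 1^4≡1, 1^8≡1, 1^16≡1, 1^32≡1, 1^64≡1; 103 = 64 + 32 + 4 + 2 + 1, so 1^103 ≡ 1·1·1·1·1 ≡ 1 (mod 143)
Candidate 2: Squares mod 143: 5^1≡5, 5^2≡25, 5^4≡53, 5^8≡92, 5^16≡27, 5^32≡14, 5^64≡53; 103 = 64 + 32 + 4 + 2 + 1, so 5^103 ≡ 53·14·53·25·5 ≡ 125 (mod 143)
Candidate 3: Squares mod 143: 3^1≡3, 3^2≡9, 3^4≡81, 3^8≡126, 3^16≡3, 3^32≡9, 3^64≡81; 103 = 64 + 32 + 4 + 2 + 1, so 3^103 ≡ 81·9·81·9·3 ≡ 16 (mod 143)
  → matches m = 16

3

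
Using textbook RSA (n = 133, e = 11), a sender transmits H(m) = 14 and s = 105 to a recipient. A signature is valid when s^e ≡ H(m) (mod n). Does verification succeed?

passes

Squares mod 133: s^1≡105, s^2≡119, s^4≡63, s^8≡112
11 = 8 + 2 + 1, so s^11 ≡ 112·119·105 ≡ 14 (mod 133)
s^11 mod 133 = 14 matches H(m).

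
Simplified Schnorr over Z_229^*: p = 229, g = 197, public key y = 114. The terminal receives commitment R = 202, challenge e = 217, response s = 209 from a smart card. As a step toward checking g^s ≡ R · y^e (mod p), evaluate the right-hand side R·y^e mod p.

114^2 = 12996 ≡ 172
114^4 ≡ 172^2 = 29584 ≡ 43
114^8 ≡ 43^2 = 1849 ≡ 17
114^16 ≡ 17^2 = 289 ≡ 60
114^32 ≡ 60^2 = 3600 ≡ 165
114^64 ≡ 165^2 = 27225 ≡ 203
114^128 ≡ 203^2 = 41209 ≡ 218
217 = 128 + 64 + 16 + 8 + 1, so 114^217 ≡ 218·203·60·17·114 ≡ 13 (mod 229)
R · y^e ≡ 202·13 = 2626 ≡ 107 (mod 229)

107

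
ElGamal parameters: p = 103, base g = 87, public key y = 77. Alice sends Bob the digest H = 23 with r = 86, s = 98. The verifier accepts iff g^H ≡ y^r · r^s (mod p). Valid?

no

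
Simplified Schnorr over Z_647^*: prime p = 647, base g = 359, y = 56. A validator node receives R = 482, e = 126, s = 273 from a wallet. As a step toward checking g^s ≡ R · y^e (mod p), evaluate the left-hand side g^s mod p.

523

359^2 = 128881 ≡ 128
359^4 ≡ 128^2 = 16384 ≡ 209
359^8 ≡ 209^2 = 43681 ≡ 332
359^16 ≡ 332^2 = 110224 ≡ 234
359^32 ≡ 234^2 = 54756 ≡ 408
359^64 ≡ 408^2 = 166464 ≡ 185
359^128 ≡ 185^2 = 34225 ≡ 581
359^256 ≡ 581^2 = 337561 ≡ 474
273 = 256 + 16 + 1, so 359^273 ≡ 474·234·359 ≡ 523 (mod 647)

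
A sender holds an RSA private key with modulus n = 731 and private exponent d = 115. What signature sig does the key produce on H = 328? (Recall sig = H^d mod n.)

720

H^2 ≡ 328^2 = 107584 ≡ 127
H^4 ≡ 127^2 = 16129 ≡ 47
H^8 ≡ 47^2 = 2209 ≡ 16
H^16 ≡ 16^2 = 256
H^32 ≡ 256^2 = 65536 ≡ 477
H^64 ≡ 477^2 = 227529 ≡ 188
115 = 64 + 32 + 16 + 2 + 1, so H^115 ≡ 188·477·256·127·328 ≡ 720 (mod 731)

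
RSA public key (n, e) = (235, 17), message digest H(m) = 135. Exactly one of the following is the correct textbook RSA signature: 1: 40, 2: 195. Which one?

1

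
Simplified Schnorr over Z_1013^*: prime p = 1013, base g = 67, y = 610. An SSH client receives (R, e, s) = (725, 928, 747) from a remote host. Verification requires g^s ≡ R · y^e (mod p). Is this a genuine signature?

genuine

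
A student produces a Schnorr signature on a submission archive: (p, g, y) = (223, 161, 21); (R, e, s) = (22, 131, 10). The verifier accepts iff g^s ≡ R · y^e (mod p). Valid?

yes

g^s mod p:
Squares mod 223: 161^1≡161, 161^2≡53, 161^4≡133, 161^8≡72
10 = 8 + 2, so 161^10 ≡ 72·53 ≡ 25 (mod 223)
R · y^e mod p:
Squares mod 223: 21^1≡21, 21^2≡218, 21^4≡25, 21^8≡179, 21^16≡152, 21^32≡135, 21^64≡162, 21^128≡153
131 = 128 + 2 + 1, so 21^131 ≡ 153·218·21 ≡ 214 (mod 223)
22·214 = 4708 ≡ 25 (mod 223)
25 ≡ 25 (mod 223); signature holds.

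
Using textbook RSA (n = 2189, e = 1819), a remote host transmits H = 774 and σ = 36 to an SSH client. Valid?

σ^2 ≡ 36^2 = 1296
σ^4 ≡ 1296^2 = 1679616 ≡ 653
σ^8 ≡ 653^2 = 426409 ≡ 1743
σ^16 ≡ 1743^2 = 3038049 ≡ 1906
σ^32 ≡ 1906^2 = 3632836 ≡ 1285
σ^64 ≡ 1285^2 = 1651225 ≡ 719
σ^128 ≡ 719^2 = 516961 ≡ 357
σ^256 ≡ 357^2 = 127449 ≡ 487
σ^512 ≡ 487^2 = 237169 ≡ 757
σ^1024 ≡ 757^2 = 573049 ≡ 1720
1819 = 1024 + 512 + 256 + 16 + 8 + 2 + 1, so σ^1819 ≡ 1720·757·487·1906·1743·1296·36 ≡ 774 (mod 2189)
σ^1819 mod 2189 = 774 matches H.

yes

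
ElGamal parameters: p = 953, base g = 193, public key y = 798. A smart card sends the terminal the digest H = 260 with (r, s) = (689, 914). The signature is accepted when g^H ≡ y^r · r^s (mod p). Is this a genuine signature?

genuine

Left side g^H mod p:
193^2 = 37249 ≡ 82
193^4 ≡ 82^2 = 6724 ≡ 53
193^8 ≡ 53^2 = 2809 ≡ 903
193^16 ≡ 903^2 = 815409 ≡ 594
193^32 ≡ 594^2 = 352836 ≡ 226
193^64 ≡ 226^2 = 51076 ≡ 567
193^128 ≡ 567^2 = 321489 ≡ 328
193^256 ≡ 328^2 = 107584 ≡ 848
260 = 256 + 4, so 193^260 ≡ 848·53 ≡ 153 (mod 953)
Right side y^r · r^s mod p:
798^2 = 636804 ≡ 200
798^4 ≡ 200^2 = 40000 ≡ 927
798^8 ≡ 927^2 = 859329 ≡ 676
798^16 ≡ 676^2 = 456976 ≡ 489
798^32 ≡ 489^2 = 239121 ≡ 871
798^64 ≡ 871^2 = 758641 ≡ 53
798^128 ≡ 53^2 = 2809 ≡ 903
798^256 ≡ 903^2 = 815409 ≡ 594
798^512 ≡ 594^2 = 352836 ≡ 226
689 = 512 + 128 + 32 + 16 + 1, so 798^689 ≡ 226·903·871·489·798 ≡ 584 (mod 953)
689^2 = 474721 ≡ 127
689^4 ≡ 127^2 = 16129 ≡ 881
689^8 ≡ 881^2 = 776161 ≡ 419
689^16 ≡ 419^2 = 175561 ≡ 209
689^32 ≡ 209^2 = 43681 ≡ 796
689^64 ≡ 796^2 = 633616 ≡ 824
689^128 ≡ 824^2 = 678976 ≡ 440
689^256 ≡ 440^2 = 193600 ≡ 141
689^512 ≡ 141^2 = 19881 ≡ 821
914 = 512 + 256 + 128 + 16 + 2, so 689^914 ≡ 821·141·440·209·127 ≡ 325 (mod 953)
584·325 = 189800 ≡ 153 (mod 953)
153 ≡ 153 (mod 953), so the signature is genuine.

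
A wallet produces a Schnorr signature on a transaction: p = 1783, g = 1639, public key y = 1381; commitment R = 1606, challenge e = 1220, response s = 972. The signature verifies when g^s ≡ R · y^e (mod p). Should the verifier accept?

g^s mod p:
1639^2 = 2686321 ≡ 1123
1639^4 ≡ 1123^2 = 1261129 ≡ 548
1639^8 ≡ 548^2 = 300304 ≡ 760
1639^16 ≡ 760^2 = 577600 ≡ 1691
1639^32 ≡ 1691^2 = 2859481 ≡ 1332
1639^64 ≡ 1332^2 = 1774224 ≡ 139
1639^128 ≡ 139^2 = 19321 ≡ 1491
1639^256 ≡ 1491^2 = 2223081 ≡ 1463
1639^512 ≡ 1463^2 = 2140369 ≡ 769
972 = 512 + 256 + 128 + 64 + 8 + 4, so 1639^972 ≡ 769·1463·1491·139·760·548 ≡ 367 (mod 1783)
R · y^e mod p:
1381^2 = 1907161 ≡ 1134
1381^4 ≡ 1134^2 = 1285956 ≡ 413
1381^8 ≡ 413^2 = 170569 ≡ 1184
1381^16 ≡ 1184^2 = 1401856 ≡ 418
1381^32 ≡ 418^2 = 174724 ≡ 1773
1381^64 ≡ 1773^2 = 3143529 ≡ 100
1381^128 ≡ 100^2 = 10000 ≡ 1085
1381^256 ≡ 1085^2 = 1177225 ≡ 445
1381^512 ≡ 445^2 = 198025 ≡ 112
1381^1024 ≡ 112^2 = 12544 ≡ 63
1220 = 1024 + 128 + 64 + 4, so 1381^1220 ≡ 63·1085·100·413 ≡ 157 (mod 1783)
1606·157 = 252142 ≡ 739 (mod 1783)
367 ≠ 739; the check fails.

reject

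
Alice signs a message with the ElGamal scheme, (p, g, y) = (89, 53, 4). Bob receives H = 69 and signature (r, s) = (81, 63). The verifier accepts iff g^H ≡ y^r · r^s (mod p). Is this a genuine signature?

Left side g^H mod p:
53^2 = 2809 ≡ 50
53^4 ≡ 50^2 = 2500 ≡ 8
53^8 ≡ 8^2 = 64
53^16 ≡ 64^2 = 4096 ≡ 2
53^32 ≡ 2^2 = 4
53^64 ≡ 4^2 = 16
69 = 64 + 4 + 1, so 53^69 ≡ 16·8·53 ≡ 20 (mod 89)
Right side y^r · r^s mod p:
4^2 = 16
4^4 ≡ 16^2 = 256 ≡ 78
4^8 ≡ 78^2 = 6084 ≡ 32
4^16 ≡ 32^2 = 1024 ≡ 45
4^32 ≡ 45^2 = 2025 ≡ 67
4^64 ≡ 67^2 = 4489 ≡ 39
81 = 64 + 16 + 1, so 4^81 ≡ 39·45·4 ≡ 78 (mod 89)
81^2 = 6561 ≡ 64
81^4 ≡ 64^2 = 4096 ≡ 2
81^8 ≡ 2^2 = 4
81^16 ≡ 4^2 = 16
81^32 ≡ 16^2 = 256 ≡ 78
63 = 32 + 16 + 8 + 4 + 2 + 1, so 81^63 ≡ 78·16·4·2·64·81 ≡ 85 (mod 89)
78·85 = 6630 ≡ 44 (mod 89)
20 ≠ 44, so verification fails.

forged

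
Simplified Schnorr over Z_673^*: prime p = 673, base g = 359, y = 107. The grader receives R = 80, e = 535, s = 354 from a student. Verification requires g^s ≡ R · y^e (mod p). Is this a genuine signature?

forged

g^s mod p:
Squares mod 673: 359^1≡359, 359^2≡338, 359^4≡507, 359^8≡636, 359^16≡23, 359^32≡529, 359^64≡546, 359^128≡650, 359^256≡529
354 = 256 + 64 + 32 + 2, so 359^354 ≡ 529·546·529·338 ≡ 302 (mod 673)
R · y^e mod p:
Squares mod 673: 107^1≡107, 107^2≡8, 107^4≡64, 107^8≡58, 107^16≡672, 107^32≡1, 107^64≡1, 107^128≡1, 107^256≡1, 107^512≡1
535 = 512 + 16 + 4 + 2 + 1, so 107^535 ≡ 1·672·64·8·107 ≡ 402 (mod 673)
80·402 = 32160 ≡ 529 (mod 673)
302 ≠ 529; the check fails.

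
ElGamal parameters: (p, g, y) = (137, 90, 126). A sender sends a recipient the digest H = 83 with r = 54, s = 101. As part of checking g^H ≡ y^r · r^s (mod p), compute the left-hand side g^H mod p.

54

Squares mod 137: 90^1≡90, 90^2≡17, 90^4≡15, 90^8≡88, 90^16≡72, 90^32≡115, 90^64≡73
83 = 64 + 16 + 2 + 1, so 90^83 ≡ 73·72·17·90 ≡ 54 (mod 137)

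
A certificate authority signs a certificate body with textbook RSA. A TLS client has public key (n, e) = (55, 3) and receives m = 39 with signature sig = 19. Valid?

yes

Squares mod 55: sig^1≡19, sig^2≡31
3 = 2 + 1, so sig^3 ≡ 31·19 ≡ 39 (mod 55)
sig^3 mod 55 = 39 matches m.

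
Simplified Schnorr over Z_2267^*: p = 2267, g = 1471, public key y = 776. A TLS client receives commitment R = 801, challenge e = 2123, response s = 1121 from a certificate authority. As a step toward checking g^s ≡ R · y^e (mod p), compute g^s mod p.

1471^2 = 2163841 ≡ 1123
1471^4 ≡ 1123^2 = 1261129 ≡ 677
1471^8 ≡ 677^2 = 458329 ≡ 395
1471^16 ≡ 395^2 = 156025 ≡ 1869
1471^32 ≡ 1869^2 = 3493161 ≡ 1981
1471^64 ≡ 1981^2 = 3924361 ≡ 184
1471^128 ≡ 184^2 = 33856 ≡ 2118
1471^256 ≡ 2118^2 = 4485924 ≡ 1798
1471^512 ≡ 1798^2 = 3232804 ≡ 62
1471^1024 ≡ 62^2 = 3844 ≡ 1577
1121 = 1024 + 64 + 32 + 1, so 1471^1121 ≡ 1577·184·1981·1471 ≡ 1420 (mod 2267)

1420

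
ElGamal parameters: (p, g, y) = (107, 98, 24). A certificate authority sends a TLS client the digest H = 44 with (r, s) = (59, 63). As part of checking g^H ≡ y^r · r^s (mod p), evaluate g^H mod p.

30

98^2 = 9604 ≡ 81
98^4 ≡ 81^2 = 6561 ≡ 34
98^8 ≡ 34^2 = 1156 ≡ 86
98^16 ≡ 86^2 = 7396 ≡ 13
98^32 ≡ 13^2 = 169 ≡ 62
44 = 32 + 8 + 4, so 98^44 ≡ 62·86·34 ≡ 30 (mod 107)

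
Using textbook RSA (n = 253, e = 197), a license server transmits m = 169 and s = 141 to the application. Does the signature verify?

verifies

s^2 ≡ 141^2 = 19881 ≡ 147
s^4 ≡ 147^2 = 21609 ≡ 104
s^8 ≡ 104^2 = 10816 ≡ 190
s^16 ≡ 190^2 = 36100 ≡ 174
s^32 ≡ 174^2 = 30276 ≡ 169
s^64 ≡ 169^2 = 28561 ≡ 225
s^128 ≡ 225^2 = 50625 ≡ 25
197 = 128 + 64 + 4 + 1, so s^197 ≡ 25·225·104·141 ≡ 169 (mod 253)
Since 169 equals the digest 169, verification succeeds.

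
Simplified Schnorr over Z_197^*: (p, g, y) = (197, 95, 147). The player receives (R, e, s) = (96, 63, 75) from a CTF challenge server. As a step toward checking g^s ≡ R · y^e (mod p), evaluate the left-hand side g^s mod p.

95^2 = 9025 ≡ 160
95^4 ≡ 160^2 = 25600 ≡ 187
95^8 ≡ 187^2 = 34969 ≡ 100
95^16 ≡ 100^2 = 10000 ≡ 150
95^32 ≡ 150^2 = 22500 ≡ 42
95^64 ≡ 42^2 = 1764 ≡ 188
75 = 64 + 8 + 2 + 1, so 95^75 ≡ 188·100·160·95 ≡ 74 (mod 197)

74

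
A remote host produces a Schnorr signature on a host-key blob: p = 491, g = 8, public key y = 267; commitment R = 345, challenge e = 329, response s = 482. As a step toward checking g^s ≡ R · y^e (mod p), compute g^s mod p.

462

Squares mod 491: 8^1≡8, 8^2≡64, 8^4≡168, 8^8≡237, 8^16≡195, 8^32≡218, 8^64≡388, 8^128≡298, 8^256≡424
482 = 256 + 128 + 64 + 32 + 2, so 8^482 ≡ 424·298·388·218·64 ≡ 462 (mod 491)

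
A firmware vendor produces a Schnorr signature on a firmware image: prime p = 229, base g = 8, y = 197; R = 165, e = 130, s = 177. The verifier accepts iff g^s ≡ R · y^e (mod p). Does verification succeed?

g^s mod p:
8^177 mod 229 = 115
R · y^e mod p:
197^130 mod 229 = 213
165·213 = 35145 ≡ 108 (mod 229)
115 ≠ 108; the check fails.

fails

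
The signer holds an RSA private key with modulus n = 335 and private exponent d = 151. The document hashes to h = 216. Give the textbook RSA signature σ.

126

Squares mod 335: h^1≡216, h^2≡91, h^4≡241, h^8≡126, h^16≡131, h^32≡76, h^64≡81, h^128≡196
151 = 128 + 16 + 4 + 2 + 1, so h^151 ≡ 196·131·241·91·216 ≡ 126 (mod 335)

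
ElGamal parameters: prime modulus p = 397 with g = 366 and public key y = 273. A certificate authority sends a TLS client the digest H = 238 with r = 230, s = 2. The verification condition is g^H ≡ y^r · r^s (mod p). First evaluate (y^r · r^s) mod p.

393

273^2 = 74529 ≡ 290
273^4 ≡ 290^2 = 84100 ≡ 333
273^8 ≡ 333^2 = 110889 ≡ 126
273^16 ≡ 126^2 = 15876 ≡ 393
273^32 ≡ 393^2 = 154449 ≡ 16
273^64 ≡ 16^2 = 256
273^128 ≡ 256^2 = 65536 ≡ 31
230 = 128 + 64 + 32 + 4 + 2, so 273^230 ≡ 31·256·16·333·290 ≡ 16 (mod 397)
230^2 = 52900 ≡ 99
y^r · r^s ≡ 16·99 = 1584 ≡ 393 (mod 397)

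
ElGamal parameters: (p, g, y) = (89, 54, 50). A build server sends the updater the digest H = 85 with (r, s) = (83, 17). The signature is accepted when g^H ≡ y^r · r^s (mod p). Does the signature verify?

Left side g^H mod p:
54^2 = 2916 ≡ 68
54^4 ≡ 68^2 = 4624 ≡ 85
54^8 ≡ 85^2 = 7225 ≡ 16
54^16 ≡ 16^2 = 256 ≡ 78
54^32 ≡ 78^2 = 6084 ≡ 32
54^64 ≡ 32^2 = 1024 ≡ 45
85 = 64 + 16 + 4 + 1, so 54^85 ≡ 45·78·85·54 ≡ 31 (mod 89)
Right side y^r · r^s mod p:
50^2 = 2500 ≡ 8
50^4 ≡ 8^2 = 64
50^8 ≡ 64^2 = 4096 ≡ 2
50^16 ≡ 2^2 = 4
50^32 ≡ 4^2 = 16
50^64 ≡ 16^2 = 256 ≡ 78
83 = 64 + 16 + 2 + 1, so 50^83 ≡ 78·4·8·50 ≡ 22 (mod 89)
83^2 = 6889 ≡ 36
83^4 ≡ 36^2 = 1296 ≡ 50
83^8 ≡ 50^2 = 2500 ≡ 8
83^16 ≡ 8^2 = 64
17 = 16 + 1, so 83^17 ≡ 64·83 ≡ 61 (mod 89)
22·61 = 1342 ≡ 7 (mod 89)
31 ≠ 7, so verification fails.

does not verify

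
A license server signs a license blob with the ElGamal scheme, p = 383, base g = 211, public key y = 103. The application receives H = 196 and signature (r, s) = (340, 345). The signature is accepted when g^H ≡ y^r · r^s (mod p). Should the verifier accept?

Left side g^H mod p:
Squares mod 383: 211^1≡211, 211^2≡93, 211^4≡223, 211^8≡322, 211^16≡274, 211^32≡8, 211^64≡64, 211^128≡266
196 = 128 + 64 + 4, so 211^196 ≡ 266·64·223 ≡ 56 (mod 383)
Right side y^r · r^s mod p:
Squares mod 383: 103^1≡103, 103^2≡268, 103^4≡203, 103^8≡228, 103^16≡279, 103^32≡92, 103^64≡38, 103^128≡295, 103^256≡84
340 = 256 + 64 + 16 + 4, so 103^340 ≡ 84·38·279·203 ≡ 112 (mod 383)
Squares mod 383: 340^1≡340, 340^2≡317, 340^4≡143, 340^8≡150, 340^16≡286, 340^32≡217, 340^64≡363, 340^128≡17, 340^256≡289
345 = 256 + 64 + 16 + 8 + 1, so 340^345 ≡ 289·363·286·150·340 ≡ 275 (mod 383)
112·275 = 30800 ≡ 160 (mod 383)
56 ≠ 160, so verification fails.

reject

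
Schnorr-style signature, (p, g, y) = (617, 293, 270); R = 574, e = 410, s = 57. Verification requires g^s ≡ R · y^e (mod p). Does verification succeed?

fails

g^s mod p:
293^2 = 85849 ≡ 86
293^4 ≡ 86^2 = 7396 ≡ 609
293^8 ≡ 609^2 = 370881 ≡ 64
293^16 ≡ 64^2 = 4096 ≡ 394
293^32 ≡ 394^2 = 155236 ≡ 369
57 = 32 + 16 + 8 + 1, so 293^57 ≡ 369·394·64·293 ≡ 221 (mod 617)
R · y^e mod p:
270^2 = 72900 ≡ 94
270^4 ≡ 94^2 = 8836 ≡ 198
270^8 ≡ 198^2 = 39204 ≡ 333
270^16 ≡ 333^2 = 110889 ≡ 446
270^32 ≡ 446^2 = 198916 ≡ 242
270^64 ≡ 242^2 = 58564 ≡ 566
270^128 ≡ 566^2 = 320356 ≡ 133
270^256 ≡ 133^2 = 17689 ≡ 413
410 = 256 + 128 + 16 + 8 + 2, so 270^410 ≡ 413·133·446·333·94 ≡ 413 (mod 617)
574·413 = 237062 ≡ 134 (mod 617)
221 ≠ 134; the check fails.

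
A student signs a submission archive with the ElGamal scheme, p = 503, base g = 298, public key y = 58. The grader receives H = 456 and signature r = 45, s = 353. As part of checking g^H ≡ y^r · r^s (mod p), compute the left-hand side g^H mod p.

465

298^2 = 88804 ≡ 276
298^4 ≡ 276^2 = 76176 ≡ 223
298^8 ≡ 223^2 = 49729 ≡ 435
298^16 ≡ 435^2 = 189225 ≡ 97
298^32 ≡ 97^2 = 9409 ≡ 355
298^64 ≡ 355^2 = 126025 ≡ 275
298^128 ≡ 275^2 = 75625 ≡ 175
298^256 ≡ 175^2 = 30625 ≡ 445
456 = 256 + 128 + 64 + 8, so 298^456 ≡ 445·175·275·435 ≡ 465 (mod 503)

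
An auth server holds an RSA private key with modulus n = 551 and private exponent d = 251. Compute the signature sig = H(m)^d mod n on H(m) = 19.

171

(H(m))^2 ≡ 19^2 = 361
(H(m))^4 ≡ 361^2 = 130321 ≡ 285
(H(m))^8 ≡ 285^2 = 81225 ≡ 228
(H(m))^16 ≡ 228^2 = 51984 ≡ 190
(H(m))^32 ≡ 190^2 = 36100 ≡ 285
(H(m))^64 ≡ 285^2 = 81225 ≡ 228
(H(m))^128 ≡ 228^2 = 51984 ≡ 190
251 = 128 + 64 + 32 + 16 + 8 + 2 + 1, so (H(m))^251 ≡ 190·228·285·190·228·361·19 ≡ 171 (mod 551)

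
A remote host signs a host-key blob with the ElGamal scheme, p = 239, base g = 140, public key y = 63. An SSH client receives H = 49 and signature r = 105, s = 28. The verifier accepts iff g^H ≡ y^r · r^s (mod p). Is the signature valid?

Left side g^H mod p:
140^2 = 19600 ≡ 2
140^4 ≡ 2^2 = 4
140^8 ≡ 4^2 = 16
140^16 ≡ 16^2 = 256 ≡ 17
140^32 ≡ 17^2 = 289 ≡ 50
49 = 32 + 16 + 1, so 140^49 ≡ 50·17·140 ≡ 217 (mod 239)
Right side y^r · r^s mod p:
63^2 = 3969 ≡ 145
63^4 ≡ 145^2 = 21025 ≡ 232
63^8 ≡ 232^2 = 53824 ≡ 49
63^16 ≡ 49^2 = 2401 ≡ 11
63^32 ≡ 11^2 = 121
63^64 ≡ 121^2 = 14641 ≡ 62
105 = 64 + 32 + 8 + 1, so 63^105 ≡ 62·121·49·63 ≡ 52 (mod 239)
105^2 = 11025 ≡ 31
105^4 ≡ 31^2 = 961 ≡ 5
105^8 ≡ 5^2 = 25
105^16 ≡ 25^2 = 625 ≡ 147
28 = 16 + 8 + 4, so 105^28 ≡ 147·25·5 ≡ 211 (mod 239)
52·211 = 10972 ≡ 217 (mod 239)
217 ≡ 217 (mod 239), so the signature is genuine.

valid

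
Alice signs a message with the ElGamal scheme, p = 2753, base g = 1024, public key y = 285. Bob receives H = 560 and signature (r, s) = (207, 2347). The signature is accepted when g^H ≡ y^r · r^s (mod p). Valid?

yes

Left side g^H mod p:
Squares mod 2753: 1024^1≡1024, 1024^2≡2436, 1024^4≡1381, 1024^8≡2085, 1024^16≡238, 1024^32≡1584, 1024^64≡1073, 1024^128≡575, 1024^256≡265, 1024^512≡1400
560 = 512 + 32 + 16, so 1024^560 ≡ 1400·1584·238 ≡ 158 (mod 2753)
Right side y^r · r^s mod p:
Squares mod 2753: 285^1≡285, 285^2≡1388, 285^4≡2197, 285^8≡800, 285^16≡1304, 285^32≡1815, 285^64≡1637, 285^128≡1100
207 = 128 + 64 + 8 + 4 + 2 + 1, so 285^207 ≡ 1100·1637·800·2197·1388·285 ≡ 1485 (mod 2753)
Squares mod 2753: 207^1≡207, 207^2≡1554, 207^4≡535, 207^8≡2666, 207^16≡2063, 207^32≡2584, 207^64≡1031, 207^128≡303, 207^256≡960, 207^512≡2098, 207^1024≡2310, 207^2048≡786
2347 = 2048 + 256 + 32 + 8 + 2 + 1, so 207^2347 ≡ 786·960·2584·2666·1554·207 ≡ 1194 (mod 2753)
1485·1194 = 1773090 ≡ 158 (mod 2753)
158 ≡ 158 (mod 2753), so the signature is genuine.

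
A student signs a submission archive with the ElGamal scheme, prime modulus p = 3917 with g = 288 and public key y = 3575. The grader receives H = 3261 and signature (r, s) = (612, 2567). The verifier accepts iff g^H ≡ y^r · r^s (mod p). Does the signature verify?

Left side g^H mod p:
288^2 = 82944 ≡ 687
288^4 ≡ 687^2 = 471969 ≡ 1929
288^8 ≡ 1929^2 = 3721041 ≡ 3808
288^16 ≡ 3808^2 = 14500864 ≡ 130
288^32 ≡ 130^2 = 16900 ≡ 1232
288^64 ≡ 1232^2 = 1517824 ≡ 1945
288^128 ≡ 1945^2 = 3783025 ≡ 3120
288^256 ≡ 3120^2 = 9734400 ≡ 655
288^512 ≡ 655^2 = 429025 ≡ 2072
288^1024 ≡ 2072^2 = 4293184 ≡ 152
288^2048 ≡ 152^2 = 23104 ≡ 3519
3261 = 2048 + 1024 + 128 + 32 + 16 + 8 + 4 + 1, so 288^3261 ≡ 3519·152·3120·1232·130·3808·1929·288 ≡ 717 (mod 3917)
Right side y^r · r^s mod p:
3575^2 = 12780625 ≡ 3371
3575^4 ≡ 3371^2 = 11363641 ≡ 424
3575^8 ≡ 424^2 = 179776 ≡ 3511
3575^16 ≡ 3511^2 = 12327121 ≡ 322
3575^32 ≡ 322^2 = 103684 ≡ 1842
3575^64 ≡ 1842^2 = 3392964 ≡ 842
3575^128 ≡ 842^2 = 708964 ≡ 3904
3575^256 ≡ 3904^2 = 15241216 ≡ 169
3575^512 ≡ 169^2 = 28561 ≡ 1142
612 = 512 + 64 + 32 + 4, so 3575^612 ≡ 1142·842·1842·424 ≡ 1312 (mod 3917)
612^2 = 374544 ≡ 2429
612^4 ≡ 2429^2 = 5900041 ≡ 1039
612^8 ≡ 1039^2 = 1079521 ≡ 2346
612^16 ≡ 2346^2 = 5503716 ≡ 331
612^32 ≡ 331^2 = 109561 ≡ 3802
612^64 ≡ 3802^2 = 14455204 ≡ 1474
612^128 ≡ 1474^2 = 2172676 ≡ 2658
612^256 ≡ 2658^2 = 7064964 ≡ 2613
612^512 ≡ 2613^2 = 6827769 ≡ 438
612^1024 ≡ 438^2 = 191844 ≡ 3828
612^2048 ≡ 3828^2 = 14653584 ≡ 87
2567 = 2048 + 512 + 4 + 2 + 1, so 612^2567 ≡ 87·438·1039·2429·612 ≡ 1144 (mod 3917)
1312·1144 = 1500928 ≡ 717 (mod 3917)
717 ≡ 717 (mod 3917), so the signature is genuine.

verifies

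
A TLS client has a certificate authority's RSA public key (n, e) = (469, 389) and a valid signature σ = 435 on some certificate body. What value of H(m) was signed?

274

σ^2 ≡ 435^2 = 189225 ≡ 218
σ^4 ≡ 218^2 = 47524 ≡ 155
σ^8 ≡ 155^2 = 24025 ≡ 106
σ^16 ≡ 106^2 = 11236 ≡ 449
σ^32 ≡ 449^2 = 201601 ≡ 400
σ^64 ≡ 400^2 = 160000 ≡ 71
σ^128 ≡ 71^2 = 5041 ≡ 351
σ^256 ≡ 351^2 = 123201 ≡ 323
389 = 256 + 128 + 4 + 1, so σ^389 ≡ 323·351·155·435 ≡ 274 (mod 469)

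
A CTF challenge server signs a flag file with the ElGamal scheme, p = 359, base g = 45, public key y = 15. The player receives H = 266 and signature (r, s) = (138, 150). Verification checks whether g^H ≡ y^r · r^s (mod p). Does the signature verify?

Left side g^H mod p:
Squares mod 359: 45^1≡45, 45^2≡230, 45^4≡127, 45^8≡333, 45^16≡317, 45^32≡328, 45^64≡243, 45^128≡173, 45^256≡132
266 = 256 + 8 + 2, so 45^266 ≡ 132·333·230 ≡ 81 (mod 359)
Right side y^r · r^s mod p:
Squares mod 359: 15^1≡15, 15^2≡225, 15^4≡6, 15^8≡36, 15^16≡219, 15^32≡214, 15^64≡203, 15^128≡283
138 = 128 + 8 + 2, so 15^138 ≡ 283·36·225 ≡ 85 (mod 359)
Squares mod 359: 138^1≡138, 138^2≡17, 138^4≡289, 138^8≡233, 138^16≡80, 138^32≡297, 138^64≡254, 138^128≡255
150 = 128 + 16 + 4 + 2, so 138^150 ≡ 255·80·289·17 ≡ 298 (mod 359)
85·298 = 25330 ≡ 200 (mod 359)
81 ≠ 200, so verification fails.

does not verify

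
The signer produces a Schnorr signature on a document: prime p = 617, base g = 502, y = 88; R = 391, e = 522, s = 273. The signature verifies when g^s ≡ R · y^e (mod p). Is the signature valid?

g^s mod p:
Squares mod 617: 502^1≡502, 502^2≡268, 502^4≡252, 502^8≡570, 502^16≡358, 502^32≡445, 502^64≡585, 502^128≡407, 502^256≡293
273 = 256 + 16 + 1, so 502^273 ≡ 293·358·502 ≡ 157 (mod 617)
R · y^e mod p:
Squares mod 617: 88^1≡88, 88^2≡340, 88^4≡221, 88^8≡98, 88^16≡349, 88^32≡252, 88^64≡570, 88^128≡358, 88^256≡445, 88^512≡585
522 = 512 + 8 + 2, so 88^522 ≡ 585·98·340 ≡ 553 (mod 617)
391·553 = 216223 ≡ 273 (mod 617)
157 ≠ 273; the check fails.

invalid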